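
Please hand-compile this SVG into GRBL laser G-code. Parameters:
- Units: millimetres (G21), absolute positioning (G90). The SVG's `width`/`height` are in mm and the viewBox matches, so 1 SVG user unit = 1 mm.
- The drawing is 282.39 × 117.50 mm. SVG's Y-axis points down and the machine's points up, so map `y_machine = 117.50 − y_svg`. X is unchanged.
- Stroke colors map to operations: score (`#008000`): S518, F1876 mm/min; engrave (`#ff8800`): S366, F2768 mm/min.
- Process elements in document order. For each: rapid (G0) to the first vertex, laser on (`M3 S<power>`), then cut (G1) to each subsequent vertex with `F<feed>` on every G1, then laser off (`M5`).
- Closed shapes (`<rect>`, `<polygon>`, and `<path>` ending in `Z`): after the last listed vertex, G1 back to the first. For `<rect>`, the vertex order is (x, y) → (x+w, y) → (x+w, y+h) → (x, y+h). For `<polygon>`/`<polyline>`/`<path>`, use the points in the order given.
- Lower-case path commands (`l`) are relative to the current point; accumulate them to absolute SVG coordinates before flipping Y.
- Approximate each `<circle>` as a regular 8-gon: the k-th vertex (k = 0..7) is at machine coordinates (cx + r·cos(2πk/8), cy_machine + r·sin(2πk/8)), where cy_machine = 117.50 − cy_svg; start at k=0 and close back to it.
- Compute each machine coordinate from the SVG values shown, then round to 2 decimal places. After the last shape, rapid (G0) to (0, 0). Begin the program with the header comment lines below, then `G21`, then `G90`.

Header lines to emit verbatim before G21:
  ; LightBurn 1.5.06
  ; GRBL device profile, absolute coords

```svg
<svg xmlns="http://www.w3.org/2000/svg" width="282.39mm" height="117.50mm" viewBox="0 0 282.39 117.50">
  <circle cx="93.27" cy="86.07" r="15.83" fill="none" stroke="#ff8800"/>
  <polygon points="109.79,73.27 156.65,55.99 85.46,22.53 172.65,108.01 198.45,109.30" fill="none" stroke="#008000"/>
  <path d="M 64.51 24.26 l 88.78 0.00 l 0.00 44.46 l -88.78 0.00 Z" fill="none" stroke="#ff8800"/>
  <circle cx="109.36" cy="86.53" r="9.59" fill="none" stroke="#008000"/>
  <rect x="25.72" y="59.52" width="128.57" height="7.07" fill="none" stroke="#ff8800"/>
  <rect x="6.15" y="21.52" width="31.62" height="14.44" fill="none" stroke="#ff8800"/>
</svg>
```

viewBox `0 0 282.39 117.50` with mm width/height → 1 unit = 1 mm. Flip: y_m = 117.50 − y_svg.

**Shape 1** — `<circle>` circle, stroke `#ff8800` → engrave (S366, F2768). Machine vertices: (109.10,31.43) → (104.46,42.62) → (93.27,47.26) → (82.08,42.62) → (77.44,31.43) → (82.08,20.24) → (93.27,15.60) → (104.46,20.24) → (109.10,31.43). Closed: final G1 returns to the first vertex.

**Shape 2** — `<polygon>` closed polygon, stroke `#008000` → score (S518, F1876). Machine vertices: (109.79,44.23) → (156.65,61.51) → (85.46,94.97) → (172.65,9.49) → (198.45,8.20) → (109.79,44.23). Closed: final G1 returns to the first vertex.

**Shape 3** — `<path>` rectangle, stroke `#ff8800` → engrave (S366, F2768). Machine vertices: (64.51,93.24) → (153.29,93.24) → (153.29,48.78) → (64.51,48.78) → (64.51,93.24). Closed: final G1 returns to the first vertex.

**Shape 4** — `<circle>` circle, stroke `#008000` → score (S518, F1876). Machine vertices: (118.95,30.97) → (116.14,37.75) → (109.36,40.56) → (102.58,37.75) → (99.77,30.97) → (102.58,24.19) → (109.36,21.38) → (116.14,24.19) → (118.95,30.97). Closed: final G1 returns to the first vertex.

**Shape 5** — `<rect>` rectangle, stroke `#ff8800` → engrave (S366, F2768). Machine vertices: (25.72,57.98) → (154.29,57.98) → (154.29,50.91) → (25.72,50.91) → (25.72,57.98). Closed: final G1 returns to the first vertex.

**Shape 6** — `<rect>` rectangle, stroke `#ff8800` → engrave (S366, F2768). Machine vertices: (6.15,95.98) → (37.77,95.98) → (37.77,81.54) → (6.15,81.54) → (6.15,95.98). Closed: final G1 returns to the first vertex.

; LightBurn 1.5.06
; GRBL device profile, absolute coords
G21
G90
G0 X109.10 Y31.43
M3 S366
G1 X104.46 Y42.62 F2768
G1 X93.27 Y47.26 F2768
G1 X82.08 Y42.62 F2768
G1 X77.44 Y31.43 F2768
G1 X82.08 Y20.24 F2768
G1 X93.27 Y15.60 F2768
G1 X104.46 Y20.24 F2768
G1 X109.10 Y31.43 F2768
M5
G0 X109.79 Y44.23
M3 S518
G1 X156.65 Y61.51 F1876
G1 X85.46 Y94.97 F1876
G1 X172.65 Y9.49 F1876
G1 X198.45 Y8.20 F1876
G1 X109.79 Y44.23 F1876
M5
G0 X64.51 Y93.24
M3 S366
G1 X153.29 Y93.24 F2768
G1 X153.29 Y48.78 F2768
G1 X64.51 Y48.78 F2768
G1 X64.51 Y93.24 F2768
M5
G0 X118.95 Y30.97
M3 S518
G1 X116.14 Y37.75 F1876
G1 X109.36 Y40.56 F1876
G1 X102.58 Y37.75 F1876
G1 X99.77 Y30.97 F1876
G1 X102.58 Y24.19 F1876
G1 X109.36 Y21.38 F1876
G1 X116.14 Y24.19 F1876
G1 X118.95 Y30.97 F1876
M5
G0 X25.72 Y57.98
M3 S366
G1 X154.29 Y57.98 F2768
G1 X154.29 Y50.91 F2768
G1 X25.72 Y50.91 F2768
G1 X25.72 Y57.98 F2768
M5
G0 X6.15 Y95.98
M3 S366
G1 X37.77 Y95.98 F2768
G1 X37.77 Y81.54 F2768
G1 X6.15 Y81.54 F2768
G1 X6.15 Y95.98 F2768
M5
G0 X0.00 Y0.00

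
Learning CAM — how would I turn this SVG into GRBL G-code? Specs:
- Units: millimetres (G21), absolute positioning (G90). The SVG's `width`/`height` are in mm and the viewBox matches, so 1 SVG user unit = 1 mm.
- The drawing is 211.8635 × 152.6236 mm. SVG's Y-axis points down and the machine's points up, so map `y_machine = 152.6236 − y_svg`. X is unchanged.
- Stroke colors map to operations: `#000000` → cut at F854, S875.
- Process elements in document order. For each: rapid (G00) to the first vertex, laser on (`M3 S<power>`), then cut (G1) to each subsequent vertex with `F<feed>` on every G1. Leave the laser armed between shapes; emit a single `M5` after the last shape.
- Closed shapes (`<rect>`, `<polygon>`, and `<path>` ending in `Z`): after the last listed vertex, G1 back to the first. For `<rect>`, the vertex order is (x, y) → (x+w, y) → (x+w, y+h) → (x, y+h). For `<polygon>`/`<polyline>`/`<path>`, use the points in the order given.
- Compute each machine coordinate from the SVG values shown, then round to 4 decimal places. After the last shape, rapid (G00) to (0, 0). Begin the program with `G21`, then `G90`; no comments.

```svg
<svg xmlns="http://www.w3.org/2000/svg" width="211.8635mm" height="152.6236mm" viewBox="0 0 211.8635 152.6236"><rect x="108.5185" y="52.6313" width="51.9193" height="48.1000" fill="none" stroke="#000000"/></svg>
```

G21
G90
G00 X108.5185 Y99.9923
M3 S875
G1 X160.4378 Y99.9923 F854
G1 X160.4378 Y51.8923 F854
G1 X108.5185 Y51.8923 F854
G1 X108.5185 Y99.9923 F854
M5
G00 X0.0000 Y0.0000

Since the viewBox matches the mm dimensions, user units are millimetres directly. The only transform is the Y-flip y_m = 152.6236 − y_svg.

Shape 1 is a rectangle drawn with `<rect>`. Its stroke #000000 means cut at S875, F854. After flipping Y the toolpath is (108.5185,99.9923) → (160.4378,99.9923) → (160.4378,51.8923) → (108.5185,51.8923) → (108.5185,99.9923), returning to the start.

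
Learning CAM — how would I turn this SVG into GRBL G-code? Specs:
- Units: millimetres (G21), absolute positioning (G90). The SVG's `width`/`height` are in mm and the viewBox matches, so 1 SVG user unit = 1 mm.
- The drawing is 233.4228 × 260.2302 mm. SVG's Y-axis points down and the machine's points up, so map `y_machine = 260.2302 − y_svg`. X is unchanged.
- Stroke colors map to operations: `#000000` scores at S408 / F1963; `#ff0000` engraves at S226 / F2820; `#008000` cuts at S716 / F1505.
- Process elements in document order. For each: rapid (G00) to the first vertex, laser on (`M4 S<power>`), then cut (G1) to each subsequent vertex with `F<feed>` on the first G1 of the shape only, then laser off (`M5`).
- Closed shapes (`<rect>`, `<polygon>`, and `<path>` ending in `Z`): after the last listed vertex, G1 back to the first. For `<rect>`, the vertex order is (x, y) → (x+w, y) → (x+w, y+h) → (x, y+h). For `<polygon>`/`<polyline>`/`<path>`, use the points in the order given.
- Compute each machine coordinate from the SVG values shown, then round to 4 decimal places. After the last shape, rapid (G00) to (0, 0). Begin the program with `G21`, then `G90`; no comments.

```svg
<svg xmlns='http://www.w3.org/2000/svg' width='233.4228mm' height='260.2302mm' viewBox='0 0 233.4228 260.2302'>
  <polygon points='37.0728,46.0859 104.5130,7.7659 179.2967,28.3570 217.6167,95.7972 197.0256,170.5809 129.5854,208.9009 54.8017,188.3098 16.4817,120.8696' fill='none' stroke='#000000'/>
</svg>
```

Since the viewBox matches the mm dimensions, user units are millimetres directly. The only transform is the Y-flip y_m = 260.2302 − y_svg.

Shape 1 is a regular polygon drawn with `<polygon>`. Its stroke #000000 means score at S408, F1963. After flipping Y the toolpath is (37.0728,214.1443) → (104.5130,252.4643) → (179.2967,231.8732) → (217.6167,164.4330) → (197.0256,89.6493) → (129.5854,51.3293) → (54.8017,71.9204) → (16.4817,139.3606) → (37.0728,214.1443), returning to the start.

G21
G90
G00 X37.0728 Y214.1443
M4 S408
G1 X104.5130 Y252.4643 F1963
G1 X179.2967 Y231.8732
G1 X217.6167 Y164.4330
G1 X197.0256 Y89.6493
G1 X129.5854 Y51.3293
G1 X54.8017 Y71.9204
G1 X16.4817 Y139.3606
G1 X37.0728 Y214.1443
M5
G00 X0.0000 Y0.0000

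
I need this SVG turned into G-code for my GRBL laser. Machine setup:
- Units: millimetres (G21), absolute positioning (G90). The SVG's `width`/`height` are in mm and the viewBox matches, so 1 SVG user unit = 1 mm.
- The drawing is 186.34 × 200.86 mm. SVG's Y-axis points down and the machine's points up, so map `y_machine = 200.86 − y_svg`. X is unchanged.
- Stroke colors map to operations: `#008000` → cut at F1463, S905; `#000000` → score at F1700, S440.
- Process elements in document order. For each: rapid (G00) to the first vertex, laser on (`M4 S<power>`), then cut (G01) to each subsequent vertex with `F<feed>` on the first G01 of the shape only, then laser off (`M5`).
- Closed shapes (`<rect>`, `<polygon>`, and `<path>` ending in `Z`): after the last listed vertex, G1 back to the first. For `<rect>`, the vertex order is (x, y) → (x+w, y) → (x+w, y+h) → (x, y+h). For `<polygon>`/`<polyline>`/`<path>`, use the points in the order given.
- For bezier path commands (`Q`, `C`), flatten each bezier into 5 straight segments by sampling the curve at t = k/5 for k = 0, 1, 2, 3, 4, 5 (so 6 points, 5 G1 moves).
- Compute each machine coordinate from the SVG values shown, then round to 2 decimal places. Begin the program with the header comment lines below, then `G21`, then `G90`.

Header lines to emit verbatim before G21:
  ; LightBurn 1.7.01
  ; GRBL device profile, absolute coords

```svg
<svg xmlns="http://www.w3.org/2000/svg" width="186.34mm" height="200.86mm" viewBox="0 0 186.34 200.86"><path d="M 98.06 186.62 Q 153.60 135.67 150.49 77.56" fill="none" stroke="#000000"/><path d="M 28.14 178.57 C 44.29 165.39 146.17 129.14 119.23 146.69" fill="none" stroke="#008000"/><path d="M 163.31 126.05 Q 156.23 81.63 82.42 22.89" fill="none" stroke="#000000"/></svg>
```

; LightBurn 1.7.01
; GRBL device profile, absolute coords
G21
G90
G00 X98.06 Y14.24
M4 S440
G01 X117.93 Y34.91 F1700
G01 X133.11 Y56.15
G01 X143.59 Y77.96
G01 X149.39 Y100.34
G01 X150.49 Y123.30
M5
G00 X28.14 Y22.29
M4 S905
G01 X46.40 Y32.35 F1463
G01 X74.94 Y44.26
G01 X103.46 Y54.33
G01 X121.65 Y58.86
G01 X119.23 Y54.17
M5
G00 X163.31 Y74.81
M4 S440
G01 X157.81 Y93.15 F1700
G01 X146.97 Y112.64
G01 X130.79 Y133.27
G01 X109.27 Y155.05
G01 X82.42 Y177.97
M5

Since the viewBox matches the mm dimensions, user units are millimetres directly. The only transform is the Y-flip y_m = 200.86 − y_svg.

Shape 1 is a quadratic bezier drawn with `<path>`. Its stroke #000000 means score at S440, F1700. After flipping Y the toolpath is (98.06,14.24) → (117.93,34.91) → (133.11,56.15) → (143.59,77.96) → (149.39,100.34) → (150.49,123.30).

Shape 2 is a cubic bezier drawn with `<path>`. Its stroke #008000 means cut at S905, F1463. After flipping Y the toolpath is (28.14,22.29) → (46.40,32.35) → (74.94,44.26) → (103.46,54.33) → (121.65,58.86) → (119.23,54.17).

Shape 3 is a quadratic bezier drawn with `<path>`. Its stroke #000000 means score at S440, F1700. After flipping Y the toolpath is (163.31,74.81) → (157.81,93.15) → (146.97,112.64) → (130.79,133.27) → (109.27,155.05) → (82.42,177.97).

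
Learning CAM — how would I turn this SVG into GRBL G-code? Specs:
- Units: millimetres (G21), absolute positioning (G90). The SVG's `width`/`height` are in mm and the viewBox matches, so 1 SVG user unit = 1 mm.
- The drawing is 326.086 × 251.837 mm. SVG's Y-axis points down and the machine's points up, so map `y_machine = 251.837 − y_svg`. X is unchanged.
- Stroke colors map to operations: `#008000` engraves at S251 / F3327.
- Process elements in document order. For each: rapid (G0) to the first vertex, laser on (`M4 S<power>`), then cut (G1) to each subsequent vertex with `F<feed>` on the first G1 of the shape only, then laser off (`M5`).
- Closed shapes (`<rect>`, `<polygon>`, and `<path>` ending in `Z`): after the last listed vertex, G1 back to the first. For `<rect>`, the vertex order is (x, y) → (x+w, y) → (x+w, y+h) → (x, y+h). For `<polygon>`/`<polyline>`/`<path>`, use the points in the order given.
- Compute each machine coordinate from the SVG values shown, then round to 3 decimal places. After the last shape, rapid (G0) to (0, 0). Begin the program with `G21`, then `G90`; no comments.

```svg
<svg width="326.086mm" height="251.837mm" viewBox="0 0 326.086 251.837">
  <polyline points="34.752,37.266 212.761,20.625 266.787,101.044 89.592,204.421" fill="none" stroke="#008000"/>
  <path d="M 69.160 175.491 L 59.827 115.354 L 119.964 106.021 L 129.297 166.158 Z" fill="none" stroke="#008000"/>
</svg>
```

G21
G90
G0 X34.752 Y214.571
M4 S251
G1 X212.761 Y231.212 F3327
G1 X266.787 Y150.793
G1 X89.592 Y47.416
M5
G0 X69.160 Y76.346
M4 S251
G1 X59.827 Y136.483 F3327
G1 X119.964 Y145.816
G1 X129.297 Y85.679
G1 X69.160 Y76.346
M5
G0 X0.000 Y0.000

1 u = 1 mm; y_m = 251.837 − y.

[1] `<polyline>` open polyline, #008000→engrave S251 F3327: (34.752,214.571) → (212.761,231.212) → (266.787,150.793) → (89.592,47.416)

[2] `<path>` regular polygon, #008000→engrave S251 F3327: (69.160,76.346) → (59.827,136.483) → (119.964,145.816) → (129.297,85.679) → (69.160,76.346) (closed)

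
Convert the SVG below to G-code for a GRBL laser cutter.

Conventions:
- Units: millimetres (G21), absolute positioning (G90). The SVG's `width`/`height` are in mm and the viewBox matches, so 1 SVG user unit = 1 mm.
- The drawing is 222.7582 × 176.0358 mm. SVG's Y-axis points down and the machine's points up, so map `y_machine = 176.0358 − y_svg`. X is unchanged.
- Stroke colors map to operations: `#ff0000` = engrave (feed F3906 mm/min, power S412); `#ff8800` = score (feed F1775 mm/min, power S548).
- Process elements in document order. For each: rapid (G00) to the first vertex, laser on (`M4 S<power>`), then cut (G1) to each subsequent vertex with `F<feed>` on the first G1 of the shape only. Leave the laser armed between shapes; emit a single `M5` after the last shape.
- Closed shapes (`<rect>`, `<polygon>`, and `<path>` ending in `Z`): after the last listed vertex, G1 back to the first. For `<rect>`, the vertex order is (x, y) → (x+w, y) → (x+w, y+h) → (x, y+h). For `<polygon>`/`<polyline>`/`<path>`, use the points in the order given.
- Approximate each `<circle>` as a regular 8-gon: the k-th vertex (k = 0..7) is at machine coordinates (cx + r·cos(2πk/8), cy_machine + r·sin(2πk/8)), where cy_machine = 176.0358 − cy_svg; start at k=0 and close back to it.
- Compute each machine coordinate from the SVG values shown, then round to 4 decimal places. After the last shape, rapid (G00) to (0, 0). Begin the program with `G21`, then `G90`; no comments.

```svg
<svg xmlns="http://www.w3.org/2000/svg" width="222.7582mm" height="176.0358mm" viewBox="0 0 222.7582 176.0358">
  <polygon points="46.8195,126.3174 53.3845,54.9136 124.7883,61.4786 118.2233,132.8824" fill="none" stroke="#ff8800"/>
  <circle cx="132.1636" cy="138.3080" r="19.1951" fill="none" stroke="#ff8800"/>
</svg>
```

G21
G90
G00 X46.8195 Y49.7184
M4 S548
G1 X53.3845 Y121.1222 F1775
G1 X124.7883 Y114.5572
G1 X118.2233 Y43.1534
G1 X46.8195 Y49.7184
G00 X151.3587 Y37.7278
M4 S548
G1 X145.7366 Y51.3008 F1775
G1 X132.1636 Y56.9229
G1 X118.5906 Y51.3008
G1 X112.9685 Y37.7278
G1 X118.5906 Y24.1548
G1 X132.1636 Y18.5327
G1 X145.7366 Y24.1548
G1 X151.3587 Y37.7278
M5
G00 X0.0000 Y0.0000

viewBox `0 0 222.7582 176.0358` with mm width/height → 1 unit = 1 mm. Flip: y_m = 176.0358 − y_svg.

**Shape 1** — `<polygon>` regular polygon, stroke `#ff8800` → score (S548, F1775). Machine vertices: (46.8195,49.7184) → (53.3845,121.1222) → (124.7883,114.5572) → (118.2233,43.1534) → (46.8195,49.7184). Closed: final G1 returns to the first vertex.

**Shape 2** — `<circle>` circle, stroke `#ff8800` → score (S548, F1775). Machine vertices: (151.3587,37.7278) → (145.7366,51.3008) → (132.1636,56.9229) → (118.5906,51.3008) → (112.9685,37.7278) → (118.5906,24.1548) → (132.1636,18.5327) → (145.7366,24.1548) → (151.3587,37.7278). Closed: final G1 returns to the first vertex.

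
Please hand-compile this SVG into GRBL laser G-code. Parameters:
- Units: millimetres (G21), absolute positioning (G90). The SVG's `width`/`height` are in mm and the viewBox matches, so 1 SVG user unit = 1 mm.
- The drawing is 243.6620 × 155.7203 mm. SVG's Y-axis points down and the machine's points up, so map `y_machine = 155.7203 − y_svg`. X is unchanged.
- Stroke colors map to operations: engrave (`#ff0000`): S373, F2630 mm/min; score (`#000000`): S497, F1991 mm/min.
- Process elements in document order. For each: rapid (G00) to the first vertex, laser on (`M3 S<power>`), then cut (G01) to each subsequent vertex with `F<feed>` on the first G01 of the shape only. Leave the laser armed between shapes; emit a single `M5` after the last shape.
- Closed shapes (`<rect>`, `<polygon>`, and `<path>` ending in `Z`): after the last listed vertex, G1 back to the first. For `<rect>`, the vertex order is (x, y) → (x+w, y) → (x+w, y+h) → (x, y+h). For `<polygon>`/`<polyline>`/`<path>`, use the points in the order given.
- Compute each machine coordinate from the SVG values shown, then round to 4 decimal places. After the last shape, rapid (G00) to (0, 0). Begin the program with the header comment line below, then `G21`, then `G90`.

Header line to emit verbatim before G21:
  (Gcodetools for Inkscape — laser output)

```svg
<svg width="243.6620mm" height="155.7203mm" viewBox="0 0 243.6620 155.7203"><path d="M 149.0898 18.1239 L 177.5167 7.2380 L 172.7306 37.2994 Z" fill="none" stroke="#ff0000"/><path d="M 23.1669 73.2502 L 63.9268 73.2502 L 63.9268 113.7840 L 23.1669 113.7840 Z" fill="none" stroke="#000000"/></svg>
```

(Gcodetools for Inkscape — laser output)
G21
G90
G00 X149.0898 Y137.5964
M3 S373
G01 X177.5167 Y148.4823 F2630
G01 X172.7306 Y118.4209
G01 X149.0898 Y137.5964
G00 X23.1669 Y82.4701
M3 S497
G01 X63.9268 Y82.4701 F1991
G01 X63.9268 Y41.9363
G01 X23.1669 Y41.9363
G01 X23.1669 Y82.4701
M5
G00 X0.0000 Y0.0000

Since the viewBox matches the mm dimensions, user units are millimetres directly. The only transform is the Y-flip y_m = 155.7203 − y_svg.

Shape 1 is a regular polygon drawn with `<path>`. Its stroke #ff0000 means engrave at S373, F2630. After flipping Y the toolpath is (149.0898,137.5964) → (177.5167,148.4823) → (172.7306,118.4209) → (149.0898,137.5964), returning to the start.

Shape 2 is a rectangle drawn with `<path>`. Its stroke #000000 means score at S497, F1991. After flipping Y the toolpath is (23.1669,82.4701) → (63.9268,82.4701) → (63.9268,41.9363) → (23.1669,41.9363) → (23.1669,82.4701), returning to the start.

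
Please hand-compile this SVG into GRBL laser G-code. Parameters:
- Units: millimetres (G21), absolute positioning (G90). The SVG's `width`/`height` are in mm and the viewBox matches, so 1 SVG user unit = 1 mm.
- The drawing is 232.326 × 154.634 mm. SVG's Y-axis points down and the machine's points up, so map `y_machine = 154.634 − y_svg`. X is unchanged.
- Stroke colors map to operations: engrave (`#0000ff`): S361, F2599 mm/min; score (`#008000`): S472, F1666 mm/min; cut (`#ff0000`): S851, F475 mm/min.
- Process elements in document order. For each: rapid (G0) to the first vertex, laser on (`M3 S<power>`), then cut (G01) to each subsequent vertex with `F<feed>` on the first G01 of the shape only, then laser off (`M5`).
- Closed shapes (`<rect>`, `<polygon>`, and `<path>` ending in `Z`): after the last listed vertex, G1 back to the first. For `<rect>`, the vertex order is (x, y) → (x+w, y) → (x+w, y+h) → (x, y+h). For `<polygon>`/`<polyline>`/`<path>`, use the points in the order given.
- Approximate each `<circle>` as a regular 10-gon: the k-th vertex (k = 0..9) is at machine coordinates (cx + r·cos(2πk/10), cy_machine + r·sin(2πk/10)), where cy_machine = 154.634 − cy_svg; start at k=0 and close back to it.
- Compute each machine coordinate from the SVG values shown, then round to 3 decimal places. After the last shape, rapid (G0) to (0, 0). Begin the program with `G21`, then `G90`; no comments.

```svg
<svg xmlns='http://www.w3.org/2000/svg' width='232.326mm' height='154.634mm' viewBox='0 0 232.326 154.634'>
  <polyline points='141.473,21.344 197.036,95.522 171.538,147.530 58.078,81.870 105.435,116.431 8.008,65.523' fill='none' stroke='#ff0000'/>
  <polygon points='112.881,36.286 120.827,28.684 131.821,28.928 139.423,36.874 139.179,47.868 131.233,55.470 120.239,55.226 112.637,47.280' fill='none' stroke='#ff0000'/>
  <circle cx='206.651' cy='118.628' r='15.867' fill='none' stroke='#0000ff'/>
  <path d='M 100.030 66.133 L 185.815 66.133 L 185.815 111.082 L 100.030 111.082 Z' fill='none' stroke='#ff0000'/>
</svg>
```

G21
G90
G0 X141.473 Y133.290
M3 S851
G01 X197.036 Y59.112 F475
G01 X171.538 Y7.104
G01 X58.078 Y72.764
G01 X105.435 Y38.203
G01 X8.008 Y89.111
M5
G0 X112.881 Y118.348
M3 S851
G01 X120.827 Y125.950 F475
G01 X131.821 Y125.706
G01 X139.423 Y117.760
G01 X139.179 Y106.766
G01 X131.233 Y99.164
G01 X120.239 Y99.408
G01 X112.637 Y107.354
G01 X112.881 Y118.348
M5
G0 X222.518 Y36.006
M3 S361
G01 X219.488 Y45.332 F2599
G01 X211.554 Y51.096
G01 X201.748 Y51.096
G01 X193.814 Y45.332
G01 X190.784 Y36.006
G01 X193.814 Y26.680
G01 X201.748 Y20.916
G01 X211.554 Y20.916
G01 X219.488 Y26.680
G01 X222.518 Y36.006
M5
G0 X100.030 Y88.501
M3 S851
G01 X185.815 Y88.501 F475
G01 X185.815 Y43.552
G01 X100.030 Y43.552
G01 X100.030 Y88.501
M5
G0 X0.000 Y0.000

Since the viewBox matches the mm dimensions, user units are millimetres directly. The only transform is the Y-flip y_m = 154.634 − y_svg.

Shape 1 is a open polyline drawn with `<polyline>`. Its stroke #ff0000 means cut at S851, F475. After flipping Y the toolpath is (141.473,133.290) → (197.036,59.112) → (171.538,7.104) → (58.078,72.764) → (105.435,38.203) → (8.008,89.111).

Shape 2 is a regular polygon drawn with `<polygon>`. Its stroke #ff0000 means cut at S851, F475. After flipping Y the toolpath is (112.881,118.348) → (120.827,125.950) → (131.821,125.706) → (139.423,117.760) → (139.179,106.766) → (131.233,99.164) → (120.239,99.408) → (112.637,107.354) → (112.881,118.348), returning to the start.

Shape 3 is a circle drawn with `<circle>`. Its stroke #0000ff means engrave at S361, F2599. After flipping Y the toolpath is (222.518,36.006) → (219.488,45.332) → (211.554,51.096) → (201.748,51.096) → (193.814,45.332) → (190.784,36.006) → (193.814,26.680) → (201.748,20.916) → (211.554,20.916) → (219.488,26.680) → (222.518,36.006), returning to the start.

Shape 4 is a rectangle drawn with `<path>`. Its stroke #ff0000 means cut at S851, F475. After flipping Y the toolpath is (100.030,88.501) → (185.815,88.501) → (185.815,43.552) → (100.030,43.552) → (100.030,88.501), returning to the start.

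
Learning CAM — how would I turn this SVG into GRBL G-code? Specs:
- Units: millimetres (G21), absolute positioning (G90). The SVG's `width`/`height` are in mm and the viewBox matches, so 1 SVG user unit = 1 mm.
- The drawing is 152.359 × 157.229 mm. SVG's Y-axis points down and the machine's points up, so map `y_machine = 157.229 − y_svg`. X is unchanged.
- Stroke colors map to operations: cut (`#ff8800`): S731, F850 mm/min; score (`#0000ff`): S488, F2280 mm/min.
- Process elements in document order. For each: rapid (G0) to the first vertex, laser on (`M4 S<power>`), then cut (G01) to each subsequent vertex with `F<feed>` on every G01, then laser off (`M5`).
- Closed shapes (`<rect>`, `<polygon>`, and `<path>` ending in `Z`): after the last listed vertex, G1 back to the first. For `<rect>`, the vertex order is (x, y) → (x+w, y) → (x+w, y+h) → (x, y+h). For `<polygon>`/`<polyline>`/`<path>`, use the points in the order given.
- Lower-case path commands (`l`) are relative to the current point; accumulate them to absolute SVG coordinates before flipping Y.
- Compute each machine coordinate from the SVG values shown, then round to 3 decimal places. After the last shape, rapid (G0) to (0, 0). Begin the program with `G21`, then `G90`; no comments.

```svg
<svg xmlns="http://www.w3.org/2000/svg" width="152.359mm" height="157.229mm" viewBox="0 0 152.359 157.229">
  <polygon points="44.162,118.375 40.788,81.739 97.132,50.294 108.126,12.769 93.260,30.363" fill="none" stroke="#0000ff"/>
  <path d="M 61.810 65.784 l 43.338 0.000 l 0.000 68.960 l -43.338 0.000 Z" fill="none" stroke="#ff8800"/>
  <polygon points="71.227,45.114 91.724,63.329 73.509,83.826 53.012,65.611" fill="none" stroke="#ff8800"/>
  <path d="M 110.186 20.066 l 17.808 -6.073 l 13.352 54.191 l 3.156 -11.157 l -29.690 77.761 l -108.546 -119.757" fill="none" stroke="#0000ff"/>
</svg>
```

viewBox `0 0 152.359 157.229` with mm width/height → 1 unit = 1 mm. Flip: y_m = 157.229 − y_svg.

**Shape 1** — `<polygon>` closed polygon, stroke `#0000ff` → score (S488, F2280). Machine vertices: (44.162,38.854) → (40.788,75.490) → (97.132,106.935) → (108.126,144.460) → (93.260,126.866) → (44.162,38.854). Closed: final G1 returns to the first vertex.

**Shape 2** — `<path>` rectangle, stroke `#ff8800` → cut (S731, F850). Machine vertices: (61.810,91.445) → (105.148,91.445) → (105.148,22.485) → (61.810,22.485) → (61.810,91.445). Closed: final G1 returns to the first vertex.

**Shape 3** — `<polygon>` regular polygon, stroke `#ff8800` → cut (S731, F850). Machine vertices: (71.227,112.115) → (91.724,93.900) → (73.509,73.403) → (53.012,91.618) → (71.227,112.115). Closed: final G1 returns to the first vertex.

**Shape 4** — `<path>` open polyline, stroke `#0000ff` → score (S488, F2280). Machine vertices: (110.186,137.163) → (127.994,143.236) → (141.346,89.045) → (144.502,100.202) → (114.812,22.441) → (6.266,142.198). Open path.

G21
G90
G0 X44.162 Y38.854
M4 S488
G01 X40.788 Y75.490 F2280
G01 X97.132 Y106.935 F2280
G01 X108.126 Y144.460 F2280
G01 X93.260 Y126.866 F2280
G01 X44.162 Y38.854 F2280
M5
G0 X61.810 Y91.445
M4 S731
G01 X105.148 Y91.445 F850
G01 X105.148 Y22.485 F850
G01 X61.810 Y22.485 F850
G01 X61.810 Y91.445 F850
M5
G0 X71.227 Y112.115
M4 S731
G01 X91.724 Y93.900 F850
G01 X73.509 Y73.403 F850
G01 X53.012 Y91.618 F850
G01 X71.227 Y112.115 F850
M5
G0 X110.186 Y137.163
M4 S488
G01 X127.994 Y143.236 F2280
G01 X141.346 Y89.045 F2280
G01 X144.502 Y100.202 F2280
G01 X114.812 Y22.441 F2280
G01 X6.266 Y142.198 F2280
M5
G0 X0.000 Y0.000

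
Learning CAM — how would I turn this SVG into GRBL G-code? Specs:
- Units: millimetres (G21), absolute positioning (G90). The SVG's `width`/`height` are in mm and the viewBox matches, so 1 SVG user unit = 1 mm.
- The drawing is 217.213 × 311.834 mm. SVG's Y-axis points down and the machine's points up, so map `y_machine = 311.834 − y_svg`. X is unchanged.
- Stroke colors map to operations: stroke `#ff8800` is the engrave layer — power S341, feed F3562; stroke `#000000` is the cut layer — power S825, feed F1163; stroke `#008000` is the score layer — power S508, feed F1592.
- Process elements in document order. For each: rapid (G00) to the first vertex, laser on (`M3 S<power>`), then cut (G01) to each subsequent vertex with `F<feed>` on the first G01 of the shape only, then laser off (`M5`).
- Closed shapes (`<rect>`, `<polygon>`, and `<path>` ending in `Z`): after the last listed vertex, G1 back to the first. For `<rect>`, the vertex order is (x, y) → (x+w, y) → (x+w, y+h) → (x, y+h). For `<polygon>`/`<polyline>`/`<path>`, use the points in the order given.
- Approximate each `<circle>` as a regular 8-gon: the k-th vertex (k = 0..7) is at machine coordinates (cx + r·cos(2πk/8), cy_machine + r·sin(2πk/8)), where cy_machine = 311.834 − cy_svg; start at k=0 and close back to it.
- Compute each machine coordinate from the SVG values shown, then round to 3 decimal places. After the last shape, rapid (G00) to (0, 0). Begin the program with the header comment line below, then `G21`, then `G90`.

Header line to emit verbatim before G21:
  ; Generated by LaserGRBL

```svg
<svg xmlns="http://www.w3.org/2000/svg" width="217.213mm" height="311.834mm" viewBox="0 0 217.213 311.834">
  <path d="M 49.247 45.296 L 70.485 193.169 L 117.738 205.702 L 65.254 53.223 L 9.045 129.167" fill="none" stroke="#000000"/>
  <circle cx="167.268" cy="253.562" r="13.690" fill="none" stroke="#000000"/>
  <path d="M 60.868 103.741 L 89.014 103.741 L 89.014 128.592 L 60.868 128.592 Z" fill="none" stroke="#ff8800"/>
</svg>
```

viewBox `0 0 217.213 311.834` with mm width/height → 1 unit = 1 mm. Flip: y_m = 311.834 − y_svg.

**Shape 1** — `<path>` open polyline, stroke `#000000` → cut (S825, F1163). Machine vertices: (49.247,266.538) → (70.485,118.665) → (117.738,106.132) → (65.254,258.611) → (9.045,182.667). Open path.

**Shape 2** — `<circle>` circle, stroke `#000000` → cut (S825, F1163). Machine vertices: (180.958,58.272) → (176.948,67.952) → (167.268,71.962) → (157.588,67.952) → (153.578,58.272) → (157.588,48.592) → (167.268,44.582) → (176.948,48.592) → (180.958,58.272). Closed: final G1 returns to the first vertex.

**Shape 3** — `<path>` rectangle, stroke `#ff8800` → engrave (S341, F3562). Machine vertices: (60.868,208.093) → (89.014,208.093) → (89.014,183.242) → (60.868,183.242) → (60.868,208.093). Closed: final G1 returns to the first vertex.

; Generated by LaserGRBL
G21
G90
G00 X49.247 Y266.538
M3 S825
G01 X70.485 Y118.665 F1163
G01 X117.738 Y106.132
G01 X65.254 Y258.611
G01 X9.045 Y182.667
M5
G00 X180.958 Y58.272
M3 S825
G01 X176.948 Y67.952 F1163
G01 X167.268 Y71.962
G01 X157.588 Y67.952
G01 X153.578 Y58.272
G01 X157.588 Y48.592
G01 X167.268 Y44.582
G01 X176.948 Y48.592
G01 X180.958 Y58.272
M5
G00 X60.868 Y208.093
M3 S341
G01 X89.014 Y208.093 F3562
G01 X89.014 Y183.242
G01 X60.868 Y183.242
G01 X60.868 Y208.093
M5
G00 X0.000 Y0.000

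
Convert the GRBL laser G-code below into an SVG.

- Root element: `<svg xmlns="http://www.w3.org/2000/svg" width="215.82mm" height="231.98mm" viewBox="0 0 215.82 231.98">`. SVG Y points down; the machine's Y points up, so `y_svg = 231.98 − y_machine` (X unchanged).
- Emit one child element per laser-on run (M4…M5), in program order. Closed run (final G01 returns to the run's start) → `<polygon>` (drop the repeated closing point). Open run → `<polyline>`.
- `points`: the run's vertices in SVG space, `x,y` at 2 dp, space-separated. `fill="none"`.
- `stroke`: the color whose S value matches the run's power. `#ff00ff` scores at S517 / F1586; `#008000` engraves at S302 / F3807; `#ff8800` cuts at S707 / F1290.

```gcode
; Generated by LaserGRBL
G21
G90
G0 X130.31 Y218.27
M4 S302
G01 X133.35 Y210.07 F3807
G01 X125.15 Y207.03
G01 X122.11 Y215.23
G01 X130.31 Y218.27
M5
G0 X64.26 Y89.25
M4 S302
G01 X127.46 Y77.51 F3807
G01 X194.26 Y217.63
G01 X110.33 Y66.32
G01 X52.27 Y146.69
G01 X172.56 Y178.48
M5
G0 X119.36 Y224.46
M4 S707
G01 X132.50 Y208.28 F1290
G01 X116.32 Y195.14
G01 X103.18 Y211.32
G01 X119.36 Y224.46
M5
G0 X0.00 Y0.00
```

y_svg = 231.98 − y_m.

[1] S302→`#008000` (engrave); closed run; points: 130.31,13.71 133.35,21.91 125.15,24.95 122.11,16.75

[2] S302→`#008000` (engrave); open run; points: 64.26,142.73 127.46,154.47 194.26,14.35 110.33,165.66 52.27,85.29 172.56,53.50

[3] S707→`#ff8800` (cut); closed run; points: 119.36,7.52 132.50,23.70 116.32,36.84 103.18,20.66

<svg xmlns="http://www.w3.org/2000/svg" width="215.82mm" height="231.98mm" viewBox="0 0 215.82 231.98">
  <polygon points="130.31,13.71 133.35,21.91 125.15,24.95 122.11,16.75" fill="none" stroke="#008000"/>
  <polyline points="64.26,142.73 127.46,154.47 194.26,14.35 110.33,165.66 52.27,85.29 172.56,53.50" fill="none" stroke="#008000"/>
  <polygon points="119.36,7.52 132.50,23.70 116.32,36.84 103.18,20.66" fill="none" stroke="#ff8800"/>
</svg>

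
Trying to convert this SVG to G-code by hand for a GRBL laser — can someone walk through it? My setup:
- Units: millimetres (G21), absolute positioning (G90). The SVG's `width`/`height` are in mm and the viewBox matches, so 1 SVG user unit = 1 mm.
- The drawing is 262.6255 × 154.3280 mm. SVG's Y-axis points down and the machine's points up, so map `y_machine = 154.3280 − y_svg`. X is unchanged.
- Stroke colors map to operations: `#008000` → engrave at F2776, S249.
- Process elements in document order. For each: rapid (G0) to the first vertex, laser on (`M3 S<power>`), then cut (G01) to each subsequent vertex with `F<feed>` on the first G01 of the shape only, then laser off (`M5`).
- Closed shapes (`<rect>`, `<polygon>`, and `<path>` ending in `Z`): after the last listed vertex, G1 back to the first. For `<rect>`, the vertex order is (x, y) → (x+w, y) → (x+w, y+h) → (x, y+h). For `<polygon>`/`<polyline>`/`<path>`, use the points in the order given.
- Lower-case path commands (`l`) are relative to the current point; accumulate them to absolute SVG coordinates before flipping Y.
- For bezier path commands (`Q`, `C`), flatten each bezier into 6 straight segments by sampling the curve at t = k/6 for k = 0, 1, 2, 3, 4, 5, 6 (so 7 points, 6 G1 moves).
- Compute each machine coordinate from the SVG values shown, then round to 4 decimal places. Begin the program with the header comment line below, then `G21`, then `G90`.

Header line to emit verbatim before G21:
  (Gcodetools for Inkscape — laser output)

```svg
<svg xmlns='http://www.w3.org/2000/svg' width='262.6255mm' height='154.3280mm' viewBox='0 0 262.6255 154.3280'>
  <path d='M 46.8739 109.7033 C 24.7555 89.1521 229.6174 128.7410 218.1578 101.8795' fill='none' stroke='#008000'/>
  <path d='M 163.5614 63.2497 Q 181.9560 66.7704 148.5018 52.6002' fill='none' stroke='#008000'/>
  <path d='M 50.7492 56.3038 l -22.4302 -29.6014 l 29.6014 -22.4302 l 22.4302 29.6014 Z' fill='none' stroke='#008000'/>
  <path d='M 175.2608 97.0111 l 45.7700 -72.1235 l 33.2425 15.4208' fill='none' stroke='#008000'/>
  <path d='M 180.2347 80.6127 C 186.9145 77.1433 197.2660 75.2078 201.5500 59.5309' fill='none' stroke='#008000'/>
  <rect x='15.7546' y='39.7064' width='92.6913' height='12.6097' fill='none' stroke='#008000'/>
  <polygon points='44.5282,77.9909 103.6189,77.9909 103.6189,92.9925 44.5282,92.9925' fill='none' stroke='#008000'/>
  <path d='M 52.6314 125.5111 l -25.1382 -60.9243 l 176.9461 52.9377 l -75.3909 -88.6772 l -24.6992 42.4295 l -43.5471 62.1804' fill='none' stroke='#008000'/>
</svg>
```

(Gcodetools for Inkscape — laser output)
G21
G90
G0 X46.8739 Y44.6247
M3 S249
G01 X52.6774 Y50.4747 F2776
G01 X83.9970 Y49.8177
G01 X128.5188 Y46.1702
G01 X173.9288 Y43.0486
G01 X207.9131 Y43.9692
G01 X218.1578 Y52.4485
M5
G0 X163.5614 Y91.0783
M3 S249
G01 X168.2527 Y90.3961 F2776
G01 X170.0635 Y90.6968
G01 X168.9938 Y91.9803
G01 X165.0436 Y94.2467
G01 X158.2130 Y97.4958
G01 X148.5018 Y101.7278
M5
G0 X50.7492 Y98.0242
M3 S249
G01 X28.3190 Y127.6256 F2776
G01 X57.9204 Y150.0558
G01 X80.3506 Y120.4544
G01 X50.7492 Y98.0242
M5
G0 X175.2608 Y57.3169
M3 S249
G01 X221.0308 Y129.4404 F2776
G01 X254.2733 Y114.0196
M5
G0 X180.2347 Y73.7153
M3 S249
G01 X183.8355 Y75.3929 F2776
G01 X187.7777 Y77.2392
G01 X191.7908 Y79.6784
G01 X195.6042 Y83.1349
G01 X198.9475 Y88.0330
G01 X201.5500 Y94.7971
M5
G0 X15.7546 Y114.6216
M3 S249
G01 X108.4459 Y114.6216 F2776
G01 X108.4459 Y102.0119
G01 X15.7546 Y102.0119
G01 X15.7546 Y114.6216
M5
G0 X44.5282 Y76.3371
M3 S249
G01 X103.6189 Y76.3371 F2776
G01 X103.6189 Y61.3355
G01 X44.5282 Y61.3355
G01 X44.5282 Y76.3371
M5
G0 X52.6314 Y28.8169
M3 S249
G01 X27.4932 Y89.7412 F2776
G01 X204.4393 Y36.8035
G01 X129.0484 Y125.4807
G01 X104.3492 Y83.0512
G01 X60.8021 Y20.8708
M5

1 u = 1 mm; y_m = 154.3280 − y.

[1] `<path>` cubic bezier, #008000→engrave S249 F2776: (46.8739,44.6247) → (52.6774,50.4747) → (83.9970,49.8177) → (128.5188,46.1702) → (173.9288,43.0486) → (207.9131,43.9692) → (218.1578,52.4485)

[2] `<path>` quadratic bezier, #008000→engrave S249 F2776: (163.5614,91.0783) → (168.2527,90.3961) → (170.0635,90.6968) → (168.9938,91.9803) → (165.0436,94.2467) → (158.2130,97.4958) → (148.5018,101.7278)

[3] `<path>` regular polygon, #008000→engrave S249 F2776: (50.7492,98.0242) → (28.3190,127.6256) → (57.9204,150.0558) → (80.3506,120.4544) → (50.7492,98.0242) (closed)

[4] `<path>` open polyline, #008000→engrave S249 F2776: (175.2608,57.3169) → (221.0308,129.4404) → (254.2733,114.0196)

[5] `<path>` cubic bezier, #008000→engrave S249 F2776: (180.2347,73.7153) → (183.8355,75.3929) → (187.7777,77.2392) → (191.7908,79.6784) → (195.6042,83.1349) → (198.9475,88.0330) → (201.5500,94.7971)

[6] `<rect>` rectangle, #008000→engrave S249 F2776: (15.7546,114.6216) → (108.4459,114.6216) → (108.4459,102.0119) → (15.7546,102.0119) → (15.7546,114.6216) (closed)

[7] `<polygon>` rectangle, #008000→engrave S249 F2776: (44.5282,76.3371) → (103.6189,76.3371) → (103.6189,61.3355) → (44.5282,61.3355) → (44.5282,76.3371) (closed)

[8] `<path>` open polyline, #008000→engrave S249 F2776: (52.6314,28.8169) → (27.4932,89.7412) → (204.4393,36.8035) → (129.0484,125.4807) → (104.3492,83.0512) → (60.8021,20.8708)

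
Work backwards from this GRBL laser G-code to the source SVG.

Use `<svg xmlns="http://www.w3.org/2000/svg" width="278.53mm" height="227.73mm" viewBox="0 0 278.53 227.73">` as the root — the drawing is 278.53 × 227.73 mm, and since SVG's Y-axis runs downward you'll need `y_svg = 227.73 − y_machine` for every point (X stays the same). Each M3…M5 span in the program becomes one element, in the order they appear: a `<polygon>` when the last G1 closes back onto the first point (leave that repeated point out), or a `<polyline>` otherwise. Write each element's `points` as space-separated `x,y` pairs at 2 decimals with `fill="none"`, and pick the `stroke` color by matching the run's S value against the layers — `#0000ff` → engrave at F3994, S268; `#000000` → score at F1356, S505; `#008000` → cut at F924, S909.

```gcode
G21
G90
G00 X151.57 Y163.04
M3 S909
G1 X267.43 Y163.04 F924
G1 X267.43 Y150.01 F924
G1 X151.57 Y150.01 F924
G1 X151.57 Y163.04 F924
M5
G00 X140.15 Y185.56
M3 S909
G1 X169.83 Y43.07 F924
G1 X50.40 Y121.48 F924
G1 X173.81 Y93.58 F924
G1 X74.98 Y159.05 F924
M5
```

Machine Y-up, SVG Y-down with viewBox height 227.73, so y_svg = 227.73 − y_machine; X carries over. Every run uses S909, so all elements get stroke `#008000` (cut).

Run 1: The run returns to its start, so emit a `<polygon>` with points (Y-flipped): 151.57,64.69 267.43,64.69 267.43,77.72 151.57,77.72.

Run 2: The run is open, so emit a `<polyline>` with points (Y-flipped): 140.15,42.17 169.83,184.66 50.40,106.25 173.81,134.15 74.98,68.68.

<svg xmlns="http://www.w3.org/2000/svg" width="278.53mm" height="227.73mm" viewBox="0 0 278.53 227.73">
  <polygon points="151.57,64.69 267.43,64.69 267.43,77.72 151.57,77.72" fill="none" stroke="#008000"/>
  <polyline points="140.15,42.17 169.83,184.66 50.40,106.25 173.81,134.15 74.98,68.68" fill="none" stroke="#008000"/>
</svg>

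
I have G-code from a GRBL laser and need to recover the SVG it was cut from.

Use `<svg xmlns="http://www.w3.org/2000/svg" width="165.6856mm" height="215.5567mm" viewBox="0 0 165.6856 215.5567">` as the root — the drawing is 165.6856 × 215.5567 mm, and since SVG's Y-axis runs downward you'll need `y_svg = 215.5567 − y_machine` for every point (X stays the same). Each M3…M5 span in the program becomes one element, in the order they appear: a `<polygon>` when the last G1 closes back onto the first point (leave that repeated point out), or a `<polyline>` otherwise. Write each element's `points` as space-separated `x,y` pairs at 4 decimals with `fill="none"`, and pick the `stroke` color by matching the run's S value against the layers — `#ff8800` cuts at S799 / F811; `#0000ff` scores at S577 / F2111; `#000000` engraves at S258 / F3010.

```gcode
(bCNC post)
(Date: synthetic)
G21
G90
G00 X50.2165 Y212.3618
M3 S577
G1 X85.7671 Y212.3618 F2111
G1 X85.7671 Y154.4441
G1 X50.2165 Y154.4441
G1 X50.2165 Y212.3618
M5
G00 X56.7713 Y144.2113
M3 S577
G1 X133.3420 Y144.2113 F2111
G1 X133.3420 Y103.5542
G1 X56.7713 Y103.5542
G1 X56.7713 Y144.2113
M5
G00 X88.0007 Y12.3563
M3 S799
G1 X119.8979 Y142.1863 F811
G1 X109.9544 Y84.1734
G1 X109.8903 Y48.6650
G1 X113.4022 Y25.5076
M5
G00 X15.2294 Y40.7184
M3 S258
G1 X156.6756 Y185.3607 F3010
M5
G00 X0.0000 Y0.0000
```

Each laser-on run becomes one SVG element. Flip Y back into SVG space with y_svg = 215.5567 − y_machine.

Run 1: S577 ⇒ score layer `#0000ff`. The run returns to its start, so emit a `<polygon>` with points (Y-flipped): 50.2165,3.1949 85.7671,3.1949 85.7671,61.1126 50.2165,61.1126.

Run 2: the run's S577 means `#0000ff` (score). The run returns to its start, so emit a `<polygon>` with points (Y-flipped): 56.7713,71.3454 133.3420,71.3454 133.3420,112.0025 56.7713,112.0025.

Run 3: the run's S799 means `#ff8800` (cut). The run is open, so emit a `<polyline>` with points (Y-flipped): 88.0007,203.2004 119.8979,73.3704 109.9544,131.3833 109.8903,166.8917 113.4022,190.0491.

Run 4: power S258 maps to stroke `#000000` (engrave). The run is open, so emit a `<polyline>` with points (Y-flipped): 15.2294,174.8383 156.6756,30.1960.

<svg xmlns="http://www.w3.org/2000/svg" width="165.6856mm" height="215.5567mm" viewBox="0 0 165.6856 215.5567">
  <polygon points="50.2165,3.1949 85.7671,3.1949 85.7671,61.1126 50.2165,61.1126" fill="none" stroke="#0000ff"/>
  <polygon points="56.7713,71.3454 133.3420,71.3454 133.3420,112.0025 56.7713,112.0025" fill="none" stroke="#0000ff"/>
  <polyline points="88.0007,203.2004 119.8979,73.3704 109.9544,131.3833 109.8903,166.8917 113.4022,190.0491" fill="none" stroke="#ff8800"/>
  <polyline points="15.2294,174.8383 156.6756,30.1960" fill="none" stroke="#000000"/>
</svg>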